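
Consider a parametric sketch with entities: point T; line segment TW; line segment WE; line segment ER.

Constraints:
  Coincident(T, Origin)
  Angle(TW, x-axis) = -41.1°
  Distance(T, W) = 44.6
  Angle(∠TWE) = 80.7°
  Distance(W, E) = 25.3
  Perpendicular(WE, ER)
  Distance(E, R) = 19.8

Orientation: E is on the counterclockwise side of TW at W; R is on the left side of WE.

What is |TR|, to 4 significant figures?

30.23

∠TWE = 80.7°, so WE runs at -41.1° + (180° − 80.7°) = 58.20° from the x-axis; with |WE| = 25.3, E = W + 25.3·(cos 58.20°, sin 58.20°) = (46.94, -7.817). The perpendicularity gives ER at right angles to WE; with |ER| = 19.8 on the left of WE, R = E + 19.8·(-0.8499, 0.5270) = (30.11, 2.617). Then |TR| = |R − T| = 30.23.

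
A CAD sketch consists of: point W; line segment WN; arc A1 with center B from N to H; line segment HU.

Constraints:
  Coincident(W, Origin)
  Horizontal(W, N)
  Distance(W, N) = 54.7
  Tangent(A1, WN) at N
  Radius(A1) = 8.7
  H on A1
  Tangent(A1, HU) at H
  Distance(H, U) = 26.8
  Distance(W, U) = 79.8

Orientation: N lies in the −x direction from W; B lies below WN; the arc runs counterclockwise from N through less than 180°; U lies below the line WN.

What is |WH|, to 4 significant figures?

62.68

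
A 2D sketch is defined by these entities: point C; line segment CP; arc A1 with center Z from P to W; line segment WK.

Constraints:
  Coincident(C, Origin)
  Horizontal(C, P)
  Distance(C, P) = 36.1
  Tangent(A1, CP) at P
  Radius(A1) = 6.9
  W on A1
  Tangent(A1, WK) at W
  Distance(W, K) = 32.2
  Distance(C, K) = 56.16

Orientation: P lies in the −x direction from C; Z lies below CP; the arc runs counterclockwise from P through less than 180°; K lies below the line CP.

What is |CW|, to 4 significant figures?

43.63

Checks: |ZW| = 6.900 ✓; ∠(ZW, WK) = 90.00° ✓; |WK| = 32.20 ✓; |CK| = 56.16 ✓.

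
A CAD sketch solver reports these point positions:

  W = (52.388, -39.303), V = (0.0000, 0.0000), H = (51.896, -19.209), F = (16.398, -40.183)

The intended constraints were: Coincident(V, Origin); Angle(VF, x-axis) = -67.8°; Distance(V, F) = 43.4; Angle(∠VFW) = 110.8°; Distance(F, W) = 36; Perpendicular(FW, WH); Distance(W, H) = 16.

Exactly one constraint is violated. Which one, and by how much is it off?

Distance(W, H) = 16 — off by 4.10.

V = (0.00, 0.00) ✓; VF at -67.80° ✓; |VF| = 43.40 ✓; ∠VFW = 110.8° ✓; |FW| = 36.00 ✓; ∠(FW, WH) = 90.00° ✓; |WH| = 20.10 ✗.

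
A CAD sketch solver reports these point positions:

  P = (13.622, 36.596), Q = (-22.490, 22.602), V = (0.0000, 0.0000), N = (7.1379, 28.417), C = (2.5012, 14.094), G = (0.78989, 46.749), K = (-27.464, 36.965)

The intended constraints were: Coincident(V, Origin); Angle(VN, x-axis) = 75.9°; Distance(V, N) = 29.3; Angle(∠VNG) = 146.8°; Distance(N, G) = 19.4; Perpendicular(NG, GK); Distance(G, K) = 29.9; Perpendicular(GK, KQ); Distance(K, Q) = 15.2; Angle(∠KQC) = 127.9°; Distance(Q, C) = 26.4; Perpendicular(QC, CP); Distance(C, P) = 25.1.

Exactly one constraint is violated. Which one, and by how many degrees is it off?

Perpendicular(QC, CP) — off by 7.50°.

V = (0.00, 0.00) ✓; VN at 75.90° ✓; |VN| = 29.30 ✓; ∠VNG = 146.8° ✓; |NG| = 19.40 ✓; ∠(NG, GK) = 90.00° ✓; |GK| = 29.90 ✓; ∠(GK, KQ) = 90.00° ✓; |KQ| = 15.20 ✓; ∠KQC = 127.9° ✓; |QC| = 26.40 ✓; ∠(QC, CP) = 82.50° ✗; |CP| = 25.10 ✓.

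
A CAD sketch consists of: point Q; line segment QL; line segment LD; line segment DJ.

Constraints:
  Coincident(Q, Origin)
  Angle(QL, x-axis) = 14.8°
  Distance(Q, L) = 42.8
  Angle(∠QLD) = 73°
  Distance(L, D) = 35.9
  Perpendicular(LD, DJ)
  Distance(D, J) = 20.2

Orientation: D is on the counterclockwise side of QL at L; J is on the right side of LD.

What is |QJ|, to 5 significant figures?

65.451

Q is at the origin; QL runs at 14.8° with length 42.8, so L = 42.8·(cos 14.8°, sin 14.8°) = (41.380, 10.933). ∠QLD = 73.0°, so LD runs at 14.8° + (180° − 73.0°) = 121.80° from the x-axis; with |LD| = 35.9, D = L + 35.9·(cos 121.80°, sin 121.80°) = (22.462, 41.444). The perpendicularity gives DJ at right angles to LD; with |DJ| = 20.2 on the right of LD, J = D + 20.2·(0.84989, 0.52696) = (39.630, 52.089). Then |QJ| = |J − Q| = 65.451.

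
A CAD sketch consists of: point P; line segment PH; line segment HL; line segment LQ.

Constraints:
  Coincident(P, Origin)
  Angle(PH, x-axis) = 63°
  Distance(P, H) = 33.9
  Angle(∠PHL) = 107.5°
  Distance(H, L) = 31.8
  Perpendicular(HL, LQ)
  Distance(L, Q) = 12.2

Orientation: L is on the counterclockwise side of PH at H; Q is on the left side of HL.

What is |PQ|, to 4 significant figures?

46.57

P is at the origin; PH runs at 63.0° with length 33.9, so H = 33.9·(cos 63.0°, sin 63.0°) = (15.39, 30.21). ∠PHL = 107.5°, so HL runs at 63.0° + (180° − 107.5°) = 135.5° from the x-axis; with |HL| = 31.8, L = H + 31.8·(cos 135.5°, sin 135.5°) = (-7.291, 52.49). HL ⟂ LQ; with |LQ| = 12.2 on the left of HL, Q = L + 12.2·(-0.7009, -0.7133) = (-15.84, 43.79). Then |PQ| = |Q − P| = 46.57.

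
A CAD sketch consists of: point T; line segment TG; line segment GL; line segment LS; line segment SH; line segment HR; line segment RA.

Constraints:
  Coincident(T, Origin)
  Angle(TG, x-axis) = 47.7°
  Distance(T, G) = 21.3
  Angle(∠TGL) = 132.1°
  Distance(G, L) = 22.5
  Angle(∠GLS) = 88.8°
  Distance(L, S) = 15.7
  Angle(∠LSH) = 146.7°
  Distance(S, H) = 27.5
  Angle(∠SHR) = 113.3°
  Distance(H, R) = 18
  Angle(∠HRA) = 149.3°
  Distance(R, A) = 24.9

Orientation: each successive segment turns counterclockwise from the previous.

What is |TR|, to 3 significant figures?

19.3

T is at the origin; TG runs at 47.7° with length 21.3, so G = (14.3, 15.8). ∠TGL = 132.1° gives GL at 95.6° from the x-axis; with |GL| = 22.5, L = (12.1, 38.1). ∠GLS = 88.8° gives LS at -173° from the x-axis; with |LS| = 15.7, S = (-3.45, 36.3). ∠LSH = 146.7° gives SH at -140° from the x-axis; with |SH| = 27.5, H = (-24.5, 18.6). ∠SHR = 113.3° gives HR at -73.2° from the x-axis; with |HR| = 18.0, R = (-19.3, 1.34). Then |TR| = |R − T| = 19.3.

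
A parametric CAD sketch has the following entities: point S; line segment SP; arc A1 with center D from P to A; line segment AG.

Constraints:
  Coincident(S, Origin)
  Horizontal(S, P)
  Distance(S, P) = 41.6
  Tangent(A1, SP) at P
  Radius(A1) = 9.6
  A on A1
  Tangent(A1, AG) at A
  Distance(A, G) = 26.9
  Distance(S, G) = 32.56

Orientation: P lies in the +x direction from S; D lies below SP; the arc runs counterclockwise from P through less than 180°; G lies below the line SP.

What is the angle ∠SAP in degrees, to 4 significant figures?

144.6°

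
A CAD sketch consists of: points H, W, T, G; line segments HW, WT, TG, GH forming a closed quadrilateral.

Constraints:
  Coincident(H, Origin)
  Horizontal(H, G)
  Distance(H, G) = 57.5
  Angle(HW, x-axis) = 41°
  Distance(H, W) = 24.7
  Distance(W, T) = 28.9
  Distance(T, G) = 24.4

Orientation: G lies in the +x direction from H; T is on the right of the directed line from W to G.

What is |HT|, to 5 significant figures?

35.360

H is at the origin; H and G share the same y with |HG| = 57.5 and G in +x, so G = (57.5, 0). HW runs at 41.0° with |HW| = 24.7, so W = (18.641, 16.205). T is determined by |WT| = 28.9 and |TG| = 24.4 together: it lies at the intersection of circle(W, 28.9) and circle(G, 24.4). With |WG| = 42.102, the foot of the radical line on WG is 23.899 from W and the perpendicular offset is √(28.9² − 23.899²) = 16.249. Taking the right-of-WG solution: T = (34.446, -7.9911).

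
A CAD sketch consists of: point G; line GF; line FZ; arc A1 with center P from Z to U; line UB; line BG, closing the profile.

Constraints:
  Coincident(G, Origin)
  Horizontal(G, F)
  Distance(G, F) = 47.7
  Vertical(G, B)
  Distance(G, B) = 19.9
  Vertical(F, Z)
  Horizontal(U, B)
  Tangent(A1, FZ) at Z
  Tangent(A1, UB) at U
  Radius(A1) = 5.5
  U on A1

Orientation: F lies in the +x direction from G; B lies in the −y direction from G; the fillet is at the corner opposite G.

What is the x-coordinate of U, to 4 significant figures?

42.20

G is at the origin; G and F share the same y with |GF| = 47.7 and F on the +x side, so F = (47.70, 0.000). GB is vertical with |GB| = 19.9 and B on the −y side, so B = (0.000, -19.90). The virtual corner opposite G is at (47.70, -19.90). A1 meets FZ tangentially, so PZ is at right angles to FZ and A1 meets UB tangentially, so PU is at right angles to UB, with radius 5.5, so the center P sits 5.5 in from both sides at P = (42.20, -14.40). That places the tangent points at Z = (47.70, -14.40) on FZ and U = (42.20, -19.90) on UB. So U.x = 42.20.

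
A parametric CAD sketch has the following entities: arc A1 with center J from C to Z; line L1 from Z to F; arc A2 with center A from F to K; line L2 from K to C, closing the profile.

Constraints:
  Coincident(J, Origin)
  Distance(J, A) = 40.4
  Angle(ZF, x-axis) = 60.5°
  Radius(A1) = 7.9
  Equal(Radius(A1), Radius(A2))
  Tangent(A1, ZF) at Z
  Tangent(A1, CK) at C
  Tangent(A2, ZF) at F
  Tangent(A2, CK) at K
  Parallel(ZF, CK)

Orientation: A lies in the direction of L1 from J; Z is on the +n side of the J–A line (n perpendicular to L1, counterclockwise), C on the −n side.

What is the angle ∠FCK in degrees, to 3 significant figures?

21.4°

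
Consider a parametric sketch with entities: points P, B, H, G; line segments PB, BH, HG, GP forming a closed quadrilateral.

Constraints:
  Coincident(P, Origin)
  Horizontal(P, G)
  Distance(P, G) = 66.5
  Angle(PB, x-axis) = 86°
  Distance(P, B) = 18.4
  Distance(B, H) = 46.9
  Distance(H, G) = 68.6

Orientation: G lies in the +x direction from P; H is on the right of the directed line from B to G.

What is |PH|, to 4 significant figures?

28.75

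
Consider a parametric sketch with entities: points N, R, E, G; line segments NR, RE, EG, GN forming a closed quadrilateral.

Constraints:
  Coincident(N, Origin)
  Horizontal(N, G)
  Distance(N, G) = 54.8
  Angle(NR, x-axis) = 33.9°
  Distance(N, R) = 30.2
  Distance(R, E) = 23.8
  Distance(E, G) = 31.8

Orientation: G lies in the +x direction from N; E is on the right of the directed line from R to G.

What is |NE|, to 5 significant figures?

24.749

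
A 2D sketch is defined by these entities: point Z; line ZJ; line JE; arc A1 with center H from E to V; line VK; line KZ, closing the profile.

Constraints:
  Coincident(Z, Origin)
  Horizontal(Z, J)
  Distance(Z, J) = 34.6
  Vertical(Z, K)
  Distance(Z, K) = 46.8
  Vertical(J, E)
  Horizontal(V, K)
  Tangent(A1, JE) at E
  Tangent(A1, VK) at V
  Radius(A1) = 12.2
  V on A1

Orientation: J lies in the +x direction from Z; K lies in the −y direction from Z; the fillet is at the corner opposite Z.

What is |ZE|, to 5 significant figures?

48.932

Z is at the origin; ZJ is horizontal with |ZJ| = 34.6 and J on the +x side, so J = (34.600, 0.0000). ZK is vertical with |ZK| = 46.8 and K on the −y side, so K = (0.0000, -46.800). The virtual corner opposite Z is at (34.600, -46.800). Tangency of A1 to JE means the radius HE is perpendicular to JE and since A1 is tangent to VK there, HV ⟂ VK, with radius 12.2, so the center H sits 12.2 in from both sides at H = (22.400, -34.600). That places the tangent points at E = (34.600, -34.600) on JE and V = (22.400, -46.800) on VK. Then |ZE| = |E − Z| = 48.932.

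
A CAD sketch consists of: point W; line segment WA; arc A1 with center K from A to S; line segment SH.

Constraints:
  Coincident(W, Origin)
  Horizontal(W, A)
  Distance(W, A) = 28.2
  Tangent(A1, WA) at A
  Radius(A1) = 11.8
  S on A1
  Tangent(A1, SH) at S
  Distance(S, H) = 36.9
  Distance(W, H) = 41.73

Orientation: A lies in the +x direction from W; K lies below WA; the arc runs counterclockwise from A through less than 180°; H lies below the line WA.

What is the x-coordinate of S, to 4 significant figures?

17.26

W is at the origin; W and A share the same y with |WA| = 28.2 and A on the +x side, so A = (28.20, 0.000). A1 meets WA tangentially, so KA is at right angles to WA, so K = A + (0, -11.8) = (28.20, -11.80). Since KS ⟂ SH (tangency), |KH| = √(11.8² + 36.9²) = 38.74 regardless of where S sits on A1. So H lies on both circle(W, 41.73) and circle(K, 38.74); the below-WA intersection is H = (3.431, -41.59). S is the foot of the tangent from H: S = (17.26, -7.378).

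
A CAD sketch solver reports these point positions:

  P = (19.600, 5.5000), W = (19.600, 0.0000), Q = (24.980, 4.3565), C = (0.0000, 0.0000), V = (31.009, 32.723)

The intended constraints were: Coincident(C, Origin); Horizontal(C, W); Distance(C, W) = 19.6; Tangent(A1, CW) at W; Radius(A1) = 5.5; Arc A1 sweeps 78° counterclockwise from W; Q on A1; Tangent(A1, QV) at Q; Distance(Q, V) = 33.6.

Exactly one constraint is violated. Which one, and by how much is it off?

Distance(Q, V) = 33.6 — off by 4.60.

C = (0.00, 0.00) ✓; C.y = 0.00, W.y = 0.00 ✓; |CW| = 19.60 ✓; ∠(PW, WC) = 90.00° ✓; |PW| = 5.500 ✓; bearing(P→Q) − bearing(P→W) = 78.00° ✓; |PQ| = 5.500 ✓; ∠(PQ, QV) = 90.00° ✓; |QV| = 29.00 ✗.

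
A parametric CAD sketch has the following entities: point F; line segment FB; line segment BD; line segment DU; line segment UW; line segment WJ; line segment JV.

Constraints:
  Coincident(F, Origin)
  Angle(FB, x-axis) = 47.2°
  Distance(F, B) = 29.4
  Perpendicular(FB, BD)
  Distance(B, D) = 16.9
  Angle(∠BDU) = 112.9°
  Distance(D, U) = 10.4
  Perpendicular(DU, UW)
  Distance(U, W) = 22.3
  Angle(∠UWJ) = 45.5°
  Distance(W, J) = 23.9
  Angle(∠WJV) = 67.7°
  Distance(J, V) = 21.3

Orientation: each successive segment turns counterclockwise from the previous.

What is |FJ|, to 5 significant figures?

34.610

F is at the origin; FB runs at 47.2° with length 29.4, so B = (19.976, 21.572). FB ⟂ BD, so BD runs at 137.20°; with |BD| = 16.9, D = (7.5755, 33.054). ∠BDU = 112.9° gives DU at -155.70° from the x-axis; with |DU| = 10.4, U = (-1.9031, 28.774). DU ⟂ UW, so UW runs at -65.700°; with |UW| = 22.3, W = (7.2737, 8.4502). ∠UWJ = 45.5° gives WJ at 68.800° from the x-axis; with |WJ| = 23.9, J = (15.917, 30.733). Then |FJ| = |J − F| = 34.610.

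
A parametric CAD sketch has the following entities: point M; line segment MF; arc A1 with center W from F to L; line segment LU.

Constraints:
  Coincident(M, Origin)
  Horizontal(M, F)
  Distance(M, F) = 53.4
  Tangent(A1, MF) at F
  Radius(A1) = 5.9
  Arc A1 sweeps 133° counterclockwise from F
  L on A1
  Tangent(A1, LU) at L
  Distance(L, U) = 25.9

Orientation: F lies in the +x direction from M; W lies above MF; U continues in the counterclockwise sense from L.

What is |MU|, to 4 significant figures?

49.37

On A1, F sits at bearing -90° from W; a 133° counterclockwise sweep puts L at bearing 43°, so L = W + 5.9·(cos 43°, sin 43°) = (57.71, 9.924). The tangent condition forces WL to be normal to LU, so LU runs along (−sin 43°, cos 43°); with |LU| = 25.9, U = (40.05, 28.87). Then |MU| = |U − M| = 49.37.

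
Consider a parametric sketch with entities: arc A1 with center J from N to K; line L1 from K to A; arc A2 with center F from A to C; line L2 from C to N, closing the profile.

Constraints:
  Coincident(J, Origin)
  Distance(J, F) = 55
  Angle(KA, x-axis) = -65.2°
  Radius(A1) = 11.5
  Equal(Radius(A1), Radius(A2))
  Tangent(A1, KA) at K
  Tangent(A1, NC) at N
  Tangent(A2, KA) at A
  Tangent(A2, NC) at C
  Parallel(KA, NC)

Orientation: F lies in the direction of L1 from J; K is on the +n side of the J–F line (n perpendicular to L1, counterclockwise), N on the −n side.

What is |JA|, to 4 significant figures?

56.19

The slot axis is L1's direction at -65.2°, so u = (cos -65.2°, sin -65.2°) = (0.4195, -0.9078) and n = (−sin -65.2°, cos -65.2°) = (0.9078, 0.4195). J is at the origin and F lies 55.0 along u from J, so F = 55.0·u = (23.07, -49.93). Tangency of A1 to both parallel lines with radius 11.5 puts K and N at J ± 11.5·n: K = (10.44, 4.824), N = (-10.44, -4.824). Equal radii place A and C the same way about F: A = F + 11.5·n = (33.51, -45.10), C = F − 11.5·n = (12.63, -54.75). Then |JA| = |A − J| = 56.19.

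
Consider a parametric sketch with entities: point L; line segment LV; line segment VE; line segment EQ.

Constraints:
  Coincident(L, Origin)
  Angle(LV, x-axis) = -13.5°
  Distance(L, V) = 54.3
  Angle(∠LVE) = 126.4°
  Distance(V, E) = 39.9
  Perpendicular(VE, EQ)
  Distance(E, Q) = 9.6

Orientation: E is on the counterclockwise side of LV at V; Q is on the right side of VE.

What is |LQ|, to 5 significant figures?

89.684

L is at the origin; LV runs at -13.5° with length 54.3, so V = 54.3·(cos -13.5°, sin -13.5°) = (52.800, -12.676). ∠LVE = 126.4°, so VE runs at -13.5° + (180° − 126.4°) = 40.100° from the x-axis; with |VE| = 39.9, E = V + 39.9·(cos 40.100°, sin 40.100°) = (83.320, 13.024). VE is perpendicular to EQ; with |EQ| = 9.6 on the right of VE, Q = E + 9.6·(0.64412, -0.76492) = (89.504, 5.6812). Then |LQ| = |Q − L| = 89.684.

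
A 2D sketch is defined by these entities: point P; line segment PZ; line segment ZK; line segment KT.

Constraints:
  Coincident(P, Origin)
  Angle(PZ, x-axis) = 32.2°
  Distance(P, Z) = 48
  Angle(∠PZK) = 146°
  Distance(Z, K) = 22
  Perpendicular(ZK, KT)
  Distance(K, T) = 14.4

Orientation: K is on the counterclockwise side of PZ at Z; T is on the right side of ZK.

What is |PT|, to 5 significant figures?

74.292

∠PZK = 146.0°, so ZK runs at 32.2° + (180° − 146.0°) = 66.200° from the x-axis; with |ZK| = 22.0, K = Z + 22.0·(cos 66.200°, sin 66.200°) = (49.495, 45.707). The perpendicularity gives KT at right angles to ZK; with |KT| = 14.4 on the right of ZK, T = K + 14.4·(0.91496, -0.40355) = (62.671, 39.896). Then |PT| = |T − P| = 74.292.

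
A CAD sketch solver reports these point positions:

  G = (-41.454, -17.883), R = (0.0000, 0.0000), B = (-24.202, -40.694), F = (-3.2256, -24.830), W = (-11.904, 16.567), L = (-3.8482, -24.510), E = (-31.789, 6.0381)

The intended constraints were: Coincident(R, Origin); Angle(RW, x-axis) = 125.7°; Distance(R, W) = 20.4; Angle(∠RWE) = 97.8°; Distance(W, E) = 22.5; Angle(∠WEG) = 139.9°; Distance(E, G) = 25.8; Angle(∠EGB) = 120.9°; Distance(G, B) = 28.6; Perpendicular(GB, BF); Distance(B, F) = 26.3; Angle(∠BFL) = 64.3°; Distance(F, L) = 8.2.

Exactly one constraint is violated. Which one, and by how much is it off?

Distance(F, L) = 8.2 — off by 7.50.

R = (0.00, 0.00) ✓; RW at 125.7° ✓; |RW| = 20.40 ✓; ∠RWE = 97.80° ✓; |WE| = 22.50 ✓; ∠WEG = 139.9° ✓; |EG| = 25.80 ✓; ∠EGB = 120.9° ✓; |GB| = 28.60 ✓; ∠(GB, BF) = 90.00° ✓; |BF| = 26.30 ✓; ∠BFL = 64.30° ✓; |FL| = 0.7000 ✗.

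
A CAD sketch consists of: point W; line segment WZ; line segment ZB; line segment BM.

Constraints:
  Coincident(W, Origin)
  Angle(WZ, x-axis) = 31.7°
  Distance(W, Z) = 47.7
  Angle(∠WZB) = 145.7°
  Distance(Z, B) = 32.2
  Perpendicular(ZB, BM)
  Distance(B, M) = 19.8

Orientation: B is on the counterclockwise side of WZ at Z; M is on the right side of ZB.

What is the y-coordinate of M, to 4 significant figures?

46.43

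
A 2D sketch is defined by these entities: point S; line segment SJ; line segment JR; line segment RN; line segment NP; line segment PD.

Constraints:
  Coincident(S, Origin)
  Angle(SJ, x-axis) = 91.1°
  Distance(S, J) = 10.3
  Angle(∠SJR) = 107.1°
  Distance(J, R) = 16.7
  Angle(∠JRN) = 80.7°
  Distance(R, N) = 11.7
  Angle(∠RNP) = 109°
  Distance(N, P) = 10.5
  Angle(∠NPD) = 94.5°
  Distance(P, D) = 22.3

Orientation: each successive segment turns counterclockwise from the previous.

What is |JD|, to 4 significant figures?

8.365

S is at the origin; SJ runs at 91.1° with length 10.3, so J = (-0.1977, 10.30). ∠SJR = 107.1° gives JR at 164.0° from the x-axis; with |JR| = 16.7, R = (-16.25, 14.90). ∠JRN = 80.7° gives RN at -96.70° from the x-axis; with |RN| = 11.7, N = (-17.62, 3.281). ∠RNP = 109.0° gives NP at -25.70° from the x-axis; with |NP| = 10.5, P = (-8.155, -1.272). ∠NPD = 94.5° gives PD at 59.80° from the x-axis; with |PD| = 22.3, D = (3.063, 18.00). Then |JD| = |D − J| = 8.365.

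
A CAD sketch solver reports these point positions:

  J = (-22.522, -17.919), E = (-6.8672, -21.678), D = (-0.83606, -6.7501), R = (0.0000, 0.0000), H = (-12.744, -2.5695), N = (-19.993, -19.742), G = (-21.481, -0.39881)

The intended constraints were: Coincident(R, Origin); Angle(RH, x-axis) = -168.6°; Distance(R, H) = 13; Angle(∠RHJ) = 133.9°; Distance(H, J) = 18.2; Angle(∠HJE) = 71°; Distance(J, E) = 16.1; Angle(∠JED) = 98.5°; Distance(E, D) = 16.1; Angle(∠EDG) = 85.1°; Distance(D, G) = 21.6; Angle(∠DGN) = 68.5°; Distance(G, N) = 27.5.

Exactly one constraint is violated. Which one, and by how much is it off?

Distance(G, N) = 27.5 — off by 8.10.

R = (0.00, 0.00) ✓; RH at -168.6° ✓; |RH| = 13.00 ✓; ∠RHJ = 133.9° ✓; |HJ| = 18.20 ✓; ∠HJE = 71.00° ✓; |JE| = 16.10 ✓; ∠JED = 98.50° ✓; |ED| = 16.10 ✓; ∠EDG = 85.10° ✓; |DG| = 21.60 ✓; ∠DGN = 68.50° ✓; |GN| = 19.40 ✗.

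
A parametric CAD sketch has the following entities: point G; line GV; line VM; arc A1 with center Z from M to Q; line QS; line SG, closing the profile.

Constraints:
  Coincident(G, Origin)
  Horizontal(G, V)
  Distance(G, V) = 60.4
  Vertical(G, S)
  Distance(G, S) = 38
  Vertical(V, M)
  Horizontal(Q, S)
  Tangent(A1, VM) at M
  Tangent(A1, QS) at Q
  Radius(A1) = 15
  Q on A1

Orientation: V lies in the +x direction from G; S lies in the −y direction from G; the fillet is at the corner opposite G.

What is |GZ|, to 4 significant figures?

50.89

G is at the origin; GV is horizontal with |GV| = 60.4 and V on the +x side, so V = (60.40, 0.000). G and S share the same x with |GS| = 38.0 and S on the −y side, so S = (0.000, -38.00). The virtual corner opposite G is at (60.40, -38.00). The tangent condition forces ZM to be normal to VM and tangency of A1 to QS means the radius ZQ is perpendicular to QS, with radius 15.0, so the center Z sits 15.0 in from both sides at Z = (45.40, -23.00). Then |GZ| = |Z − G| = 50.89.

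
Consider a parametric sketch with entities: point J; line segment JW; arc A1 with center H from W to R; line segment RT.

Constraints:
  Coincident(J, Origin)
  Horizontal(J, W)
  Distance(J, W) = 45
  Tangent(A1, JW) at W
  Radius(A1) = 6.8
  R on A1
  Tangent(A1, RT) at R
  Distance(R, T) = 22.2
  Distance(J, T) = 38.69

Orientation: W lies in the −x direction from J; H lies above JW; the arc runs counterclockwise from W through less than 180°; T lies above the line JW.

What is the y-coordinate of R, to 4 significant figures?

4.104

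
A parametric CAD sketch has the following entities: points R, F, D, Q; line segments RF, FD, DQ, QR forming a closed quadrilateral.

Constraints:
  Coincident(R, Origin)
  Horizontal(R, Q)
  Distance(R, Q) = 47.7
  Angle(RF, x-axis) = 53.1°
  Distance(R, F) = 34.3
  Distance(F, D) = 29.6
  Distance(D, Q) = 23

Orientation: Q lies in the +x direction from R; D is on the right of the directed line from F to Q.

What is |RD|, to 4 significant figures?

24.85

R is at the origin; RQ is horizontal with |RQ| = 47.7 and Q in +x, so Q = (47.7, 0). RF runs at 53.1° with |RF| = 34.3, so F = (20.59, 27.43). D is determined by |FD| = 29.6 and |DQ| = 23.0 together: it lies at the intersection of circle(F, 29.6) and circle(Q, 23.0). With |FQ| = 38.56, the foot of the radical line on FQ is 23.78 from F and the perpendicular offset is √(29.6² − 23.78²) = 17.62. Taking the right-of-FQ solution: D = (24.78, -1.874).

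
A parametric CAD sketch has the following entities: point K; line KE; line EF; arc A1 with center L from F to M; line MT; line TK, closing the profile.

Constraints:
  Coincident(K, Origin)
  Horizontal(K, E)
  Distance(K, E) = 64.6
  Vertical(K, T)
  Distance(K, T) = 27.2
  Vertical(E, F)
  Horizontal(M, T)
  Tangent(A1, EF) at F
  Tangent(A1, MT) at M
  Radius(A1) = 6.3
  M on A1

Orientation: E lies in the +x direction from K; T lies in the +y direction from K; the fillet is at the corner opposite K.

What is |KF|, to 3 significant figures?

67.9

K is at the origin; K and E share the same y with |KE| = 64.6 and E on the +x side, so E = (64.6, 0.00). KT is vertical with |KT| = 27.2 and T on the +y side, so T = (0.00, 27.2). The virtual corner opposite K is at (64.6, 27.2). Since A1 is tangent to EF there, LF ⟂ EF and tangency of A1 to MT means the radius LM is perpendicular to MT, with radius 6.3, so the center L sits 6.3 in from both sides at L = (58.3, 20.9). That places the tangent points at F = (64.6, 20.9) on EF and M = (58.3, 27.2) on MT. Then |KF| = |F − K| = 67.9.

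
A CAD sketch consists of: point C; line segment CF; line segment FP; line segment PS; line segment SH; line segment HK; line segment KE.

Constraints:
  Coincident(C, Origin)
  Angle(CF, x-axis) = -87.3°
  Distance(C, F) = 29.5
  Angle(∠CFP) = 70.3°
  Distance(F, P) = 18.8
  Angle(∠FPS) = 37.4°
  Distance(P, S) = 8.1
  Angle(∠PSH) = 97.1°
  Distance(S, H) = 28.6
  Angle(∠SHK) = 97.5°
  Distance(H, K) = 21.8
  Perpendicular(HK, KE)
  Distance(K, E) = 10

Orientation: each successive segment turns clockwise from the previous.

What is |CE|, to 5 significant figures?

54.399

C is at the origin; CF runs at -87.3° with length 29.5, so F = (1.3896, -29.467). ∠CFP = 70.3° gives FP at 163.00° from the x-axis; with |FP| = 18.8, P = (-16.589, -23.971). ∠FPS = 37.4° gives PS at 20.400° from the x-axis; with |PS| = 8.1, S = (-8.9969, -21.147). ∠PSH = 97.1° gives SH at -62.500° from the x-axis; with |SH| = 28.6, H = (4.2091, -46.516). ∠SHK = 97.5° gives HK at -145.00° from the x-axis; with |HK| = 21.8, K = (-13.648, -59.020). HK is perpendicular to KE, so KE runs at 125.00°; with |KE| = 10.0, E = (-19.384, -50.828). Then |CE| = |E − C| = 54.399.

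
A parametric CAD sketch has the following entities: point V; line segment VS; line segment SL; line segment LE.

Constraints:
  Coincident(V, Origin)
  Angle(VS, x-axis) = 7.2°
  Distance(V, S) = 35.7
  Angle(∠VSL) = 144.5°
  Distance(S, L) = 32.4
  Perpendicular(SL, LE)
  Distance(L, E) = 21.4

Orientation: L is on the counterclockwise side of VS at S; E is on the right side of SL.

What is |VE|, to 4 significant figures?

74.52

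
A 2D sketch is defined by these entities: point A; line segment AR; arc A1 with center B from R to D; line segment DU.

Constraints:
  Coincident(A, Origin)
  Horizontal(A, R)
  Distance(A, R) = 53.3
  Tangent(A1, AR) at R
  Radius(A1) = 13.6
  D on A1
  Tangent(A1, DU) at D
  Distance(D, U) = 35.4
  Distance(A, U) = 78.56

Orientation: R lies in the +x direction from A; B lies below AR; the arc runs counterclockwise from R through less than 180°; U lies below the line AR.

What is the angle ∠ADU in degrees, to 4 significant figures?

147.2°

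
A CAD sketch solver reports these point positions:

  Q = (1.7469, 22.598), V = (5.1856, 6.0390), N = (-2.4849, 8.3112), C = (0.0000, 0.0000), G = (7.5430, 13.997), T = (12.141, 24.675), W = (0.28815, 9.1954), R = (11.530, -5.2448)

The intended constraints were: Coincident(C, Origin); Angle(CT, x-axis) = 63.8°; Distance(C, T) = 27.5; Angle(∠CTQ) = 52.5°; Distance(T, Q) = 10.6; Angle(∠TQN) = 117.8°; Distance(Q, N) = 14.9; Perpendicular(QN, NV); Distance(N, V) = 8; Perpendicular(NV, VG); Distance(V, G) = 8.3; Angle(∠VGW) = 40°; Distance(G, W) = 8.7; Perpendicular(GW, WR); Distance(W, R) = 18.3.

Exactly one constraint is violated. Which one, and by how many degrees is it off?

Perpendicular(GW, WR) — off by 4.40°.

C = (0.00, 0.00) ✓; CT at 63.80° ✓; |CT| = 27.50 ✓; ∠CTQ = 52.50° ✓; |TQ| = 10.60 ✓; ∠TQN = 117.8° ✓; |QN| = 14.90 ✓; ∠(QN, NV) = 90.00° ✓; |NV| = 8.000 ✓; ∠(NV, VG) = 90.00° ✓; |VG| = 8.300 ✓; ∠VGW = 40.00° ✓; |GW| = 8.700 ✓; ∠(GW, WR) = 94.40° ✗; |WR| = 18.30 ✓.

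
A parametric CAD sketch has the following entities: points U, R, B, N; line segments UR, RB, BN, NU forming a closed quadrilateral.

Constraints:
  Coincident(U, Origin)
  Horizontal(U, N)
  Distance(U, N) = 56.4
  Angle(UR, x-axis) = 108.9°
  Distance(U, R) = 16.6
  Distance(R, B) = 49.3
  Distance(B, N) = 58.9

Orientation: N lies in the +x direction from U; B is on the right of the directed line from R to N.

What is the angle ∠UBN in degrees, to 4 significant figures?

69.34°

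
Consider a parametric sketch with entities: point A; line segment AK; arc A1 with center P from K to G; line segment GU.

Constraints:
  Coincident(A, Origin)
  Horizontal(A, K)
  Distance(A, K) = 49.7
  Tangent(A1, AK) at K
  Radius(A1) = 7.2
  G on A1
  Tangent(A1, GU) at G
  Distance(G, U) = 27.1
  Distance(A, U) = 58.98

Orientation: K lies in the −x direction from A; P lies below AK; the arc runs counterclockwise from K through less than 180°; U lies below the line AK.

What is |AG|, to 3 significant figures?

57.3

Checks: |PG| = 7.200 ✓; ∠(PG, GU) = 90.00° ✓; |GU| = 27.10 ✓; |AU| = 58.98 ✓.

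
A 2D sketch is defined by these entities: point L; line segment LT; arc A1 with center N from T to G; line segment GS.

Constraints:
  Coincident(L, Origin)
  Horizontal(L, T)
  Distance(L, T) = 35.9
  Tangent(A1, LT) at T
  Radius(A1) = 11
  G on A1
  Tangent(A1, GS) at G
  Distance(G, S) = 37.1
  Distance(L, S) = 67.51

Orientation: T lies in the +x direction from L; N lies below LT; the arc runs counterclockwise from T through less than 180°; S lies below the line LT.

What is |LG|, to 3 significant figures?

31.8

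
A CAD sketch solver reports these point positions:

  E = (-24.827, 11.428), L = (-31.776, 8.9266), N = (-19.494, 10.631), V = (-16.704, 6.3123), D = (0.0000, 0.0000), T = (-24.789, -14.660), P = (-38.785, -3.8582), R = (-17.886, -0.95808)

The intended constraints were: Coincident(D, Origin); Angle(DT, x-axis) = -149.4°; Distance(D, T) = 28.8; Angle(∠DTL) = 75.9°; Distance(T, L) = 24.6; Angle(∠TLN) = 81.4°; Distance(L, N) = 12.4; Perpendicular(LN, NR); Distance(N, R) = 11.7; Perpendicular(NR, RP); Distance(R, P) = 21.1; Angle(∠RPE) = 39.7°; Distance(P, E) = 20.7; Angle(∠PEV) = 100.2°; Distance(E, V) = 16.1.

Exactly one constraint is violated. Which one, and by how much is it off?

Distance(E, V) = 16.1 — off by 6.50.

D = (0.00, 0.00) ✓; DT at -149.4° ✓; |DT| = 28.80 ✓; ∠DTL = 75.90° ✓; |TL| = 24.60 ✓; ∠TLN = 81.40° ✓; |LN| = 12.40 ✓; ∠(LN, NR) = 90.00° ✓; |NR| = 11.70 ✓; ∠(NR, RP) = 90.00° ✓; |RP| = 21.10 ✓; ∠RPE = 39.70° ✓; |PE| = 20.70 ✓; ∠PEV = 100.2° ✓; |EV| = 9.600 ✗.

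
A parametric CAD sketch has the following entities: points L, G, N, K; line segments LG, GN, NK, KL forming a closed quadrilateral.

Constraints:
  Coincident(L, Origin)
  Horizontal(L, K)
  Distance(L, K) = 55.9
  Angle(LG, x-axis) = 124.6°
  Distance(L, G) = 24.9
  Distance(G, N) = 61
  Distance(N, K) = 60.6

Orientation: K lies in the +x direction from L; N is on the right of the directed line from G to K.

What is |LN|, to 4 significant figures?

37.29

L is at the origin; LK is horizontal with |LK| = 55.9 and K in +x, so K = (55.9, 0). LG runs at 124.6° with |LG| = 24.9, so G = (-14.14, 20.50). N is determined by |GN| = 61.0 and |NK| = 60.6 together: it lies at the intersection of circle(G, 61.0) and circle(K, 60.6). With |GK| = 72.98, the foot of the radical line on GK is 36.82 from G and the perpendicular offset is √(61.0² − 36.82²) = 48.63. Taking the right-of-GK solution: N = (7.541, -36.52).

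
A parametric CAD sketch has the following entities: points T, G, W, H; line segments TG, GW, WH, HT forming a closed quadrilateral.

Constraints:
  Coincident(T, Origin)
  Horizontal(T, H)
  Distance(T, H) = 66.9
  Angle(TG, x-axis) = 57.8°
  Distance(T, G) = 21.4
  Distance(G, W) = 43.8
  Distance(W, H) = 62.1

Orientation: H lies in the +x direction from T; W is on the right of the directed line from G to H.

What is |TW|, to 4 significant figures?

27.69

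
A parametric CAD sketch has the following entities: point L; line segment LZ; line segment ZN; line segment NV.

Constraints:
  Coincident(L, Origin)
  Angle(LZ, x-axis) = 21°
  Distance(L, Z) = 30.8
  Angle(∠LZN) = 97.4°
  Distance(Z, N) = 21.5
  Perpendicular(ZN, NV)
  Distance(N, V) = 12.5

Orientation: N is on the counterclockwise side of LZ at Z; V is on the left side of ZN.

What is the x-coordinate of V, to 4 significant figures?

11.55

∠LZN = 97.4°, so ZN runs at 21.0° + (180° − 97.4°) = 103.6° from the x-axis; with |ZN| = 21.5, N = Z + 21.5·(cos 103.6°, sin 103.6°) = (23.70, 31.93). ZN ⟂ NV; with |NV| = 12.5 on the left of ZN, V = N + 12.5·(-0.9720, -0.2351) = (11.55, 29.00). So V.x = 11.55.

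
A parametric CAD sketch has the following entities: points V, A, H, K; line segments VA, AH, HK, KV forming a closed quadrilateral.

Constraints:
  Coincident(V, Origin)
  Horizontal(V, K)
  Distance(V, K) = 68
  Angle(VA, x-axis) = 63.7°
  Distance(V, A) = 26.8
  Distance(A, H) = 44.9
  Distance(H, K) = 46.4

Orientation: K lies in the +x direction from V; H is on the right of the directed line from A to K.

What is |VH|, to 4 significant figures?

31.69

Checks: V.y = 0.00, K.y = 0.00 ✓; |AH| = 44.90 ✓; |HK| = 46.40 ✓.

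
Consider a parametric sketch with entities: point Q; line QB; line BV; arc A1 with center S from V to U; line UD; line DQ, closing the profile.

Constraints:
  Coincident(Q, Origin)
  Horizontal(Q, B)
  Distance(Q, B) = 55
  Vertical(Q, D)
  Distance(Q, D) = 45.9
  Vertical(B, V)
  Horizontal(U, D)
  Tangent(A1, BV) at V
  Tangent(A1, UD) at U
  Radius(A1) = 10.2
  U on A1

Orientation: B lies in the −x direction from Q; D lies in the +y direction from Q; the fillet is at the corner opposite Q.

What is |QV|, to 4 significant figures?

65.57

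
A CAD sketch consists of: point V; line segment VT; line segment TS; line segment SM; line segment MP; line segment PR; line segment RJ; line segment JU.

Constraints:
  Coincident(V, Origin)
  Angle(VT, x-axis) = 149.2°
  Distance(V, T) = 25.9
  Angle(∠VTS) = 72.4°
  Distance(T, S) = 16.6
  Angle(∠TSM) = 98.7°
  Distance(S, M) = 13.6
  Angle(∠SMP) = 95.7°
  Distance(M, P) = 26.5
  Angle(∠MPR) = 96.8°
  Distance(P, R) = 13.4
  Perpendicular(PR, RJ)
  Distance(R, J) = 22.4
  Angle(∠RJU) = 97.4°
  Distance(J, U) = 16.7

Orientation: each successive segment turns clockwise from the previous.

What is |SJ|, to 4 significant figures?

7.593

V is at the origin; VT runs at 149.2° with length 25.9, so T = (-22.25, 13.26). ∠VTS = 72.4° gives TS at 41.60° from the x-axis; with |TS| = 16.6, S = (-9.834, 24.28). ∠TSM = 98.7° gives SM at -39.70° from the x-axis; with |SM| = 13.6, M = (0.6302, 15.60). ∠SMP = 95.7° gives MP at -124.0° from the x-axis; with |MP| = 26.5, P = (-14.19, -6.374). ∠MPR = 96.8° gives PR at 152.8° from the x-axis; with |PR| = 13.4, R = (-26.11, -0.2485). PR is perpendicular to RJ, so RJ runs at 62.80°; with |RJ| = 22.4, J = (-15.87, 19.67). Then |SJ| = |J − S| = 7.593.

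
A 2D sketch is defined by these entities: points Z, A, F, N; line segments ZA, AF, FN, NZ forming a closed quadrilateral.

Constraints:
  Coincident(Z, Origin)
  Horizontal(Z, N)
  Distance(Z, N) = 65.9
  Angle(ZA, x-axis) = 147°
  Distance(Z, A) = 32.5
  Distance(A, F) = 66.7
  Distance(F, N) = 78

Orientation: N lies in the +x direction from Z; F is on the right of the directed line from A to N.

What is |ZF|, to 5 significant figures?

42.853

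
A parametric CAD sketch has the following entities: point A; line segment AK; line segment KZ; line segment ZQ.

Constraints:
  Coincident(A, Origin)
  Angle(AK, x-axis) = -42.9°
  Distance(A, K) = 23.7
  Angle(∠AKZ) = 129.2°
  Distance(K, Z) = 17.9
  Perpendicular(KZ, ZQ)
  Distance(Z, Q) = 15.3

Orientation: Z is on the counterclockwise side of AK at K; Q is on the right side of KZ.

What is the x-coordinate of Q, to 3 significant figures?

37.2

∠AKZ = 129.2°, so KZ runs at -42.9° + (180° − 129.2°) = 7.90° from the x-axis; with |KZ| = 17.9, Z = K + 17.9·(cos 7.90°, sin 7.90°) = (35.1, -13.7). KZ is perpendicular to ZQ; with |ZQ| = 15.3 on the right of KZ, Q = Z + 15.3·(0.137, -0.991) = (37.2, -28.8). So Q.x = 37.2.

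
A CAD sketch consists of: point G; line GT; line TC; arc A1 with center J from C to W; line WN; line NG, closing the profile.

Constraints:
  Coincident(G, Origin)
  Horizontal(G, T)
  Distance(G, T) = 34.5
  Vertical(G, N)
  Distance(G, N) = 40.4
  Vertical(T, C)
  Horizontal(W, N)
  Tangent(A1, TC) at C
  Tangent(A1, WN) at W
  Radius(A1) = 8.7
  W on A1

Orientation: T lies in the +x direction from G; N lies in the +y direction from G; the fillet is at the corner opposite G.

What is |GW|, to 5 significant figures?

47.935

The virtual corner opposite G is at (34.500, 40.400). Tangency of A1 to TC means the radius JC is perpendicular to TC and since A1 is tangent to WN there, JW ⟂ WN, with radius 8.7, so the center J sits 8.7 in from both sides at J = (25.800, 31.700). That places the tangent points at C = (34.500, 31.700) on TC and W = (25.800, 40.400) on WN. Then |GW| = |W − G| = 47.935.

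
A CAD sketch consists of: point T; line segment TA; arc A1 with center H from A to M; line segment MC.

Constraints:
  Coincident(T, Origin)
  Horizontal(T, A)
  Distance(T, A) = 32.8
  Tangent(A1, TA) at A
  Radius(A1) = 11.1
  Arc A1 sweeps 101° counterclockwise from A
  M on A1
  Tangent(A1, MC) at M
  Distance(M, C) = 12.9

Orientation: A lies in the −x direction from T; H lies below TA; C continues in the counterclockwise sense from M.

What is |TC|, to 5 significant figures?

48.684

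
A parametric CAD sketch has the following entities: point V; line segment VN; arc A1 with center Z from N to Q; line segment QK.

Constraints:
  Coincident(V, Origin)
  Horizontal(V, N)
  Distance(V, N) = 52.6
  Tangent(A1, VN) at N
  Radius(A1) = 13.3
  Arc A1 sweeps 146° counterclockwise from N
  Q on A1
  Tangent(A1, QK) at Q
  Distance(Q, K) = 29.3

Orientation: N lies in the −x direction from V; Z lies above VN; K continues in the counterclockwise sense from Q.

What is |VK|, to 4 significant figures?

80.51

V is at the origin; V and N share the same y with |VN| = 52.6 and N on the −x side, so N = (-52.60, 0.000). Since A1 is tangent to VN there, ZN ⟂ VN, so Z = N + (0, 13.3) = (-52.60, 13.30). On A1, N sits at bearing -90° from Z; a 146° counterclockwise sweep puts Q at bearing 56°, so Q = Z + 13.3·(cos 56°, sin 56°) = (-45.16, 24.33). The tangent condition forces ZQ to be normal to QK, so QK runs along (−sin 56°, cos 56°); with |QK| = 29.3, K = (-69.45, 40.71). Then |VK| = |K − V| = 80.51.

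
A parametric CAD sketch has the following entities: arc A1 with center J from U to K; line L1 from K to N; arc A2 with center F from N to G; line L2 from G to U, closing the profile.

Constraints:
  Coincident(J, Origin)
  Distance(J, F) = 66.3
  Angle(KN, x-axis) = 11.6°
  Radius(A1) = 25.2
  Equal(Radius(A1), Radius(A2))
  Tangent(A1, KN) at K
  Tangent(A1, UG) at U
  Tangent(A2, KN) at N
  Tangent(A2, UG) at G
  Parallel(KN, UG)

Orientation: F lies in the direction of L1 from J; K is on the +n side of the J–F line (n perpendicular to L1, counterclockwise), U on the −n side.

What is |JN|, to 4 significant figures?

70.93

The slot axis is L1's direction at 11.6°, so u = (cos 11.6°, sin 11.6°) = (0.9796, 0.2011) and n = (−sin 11.6°, cos 11.6°) = (-0.2011, 0.9796). J is at the origin and F lies 66.3 along u from J, so F = 66.3·u = (64.95, 13.33). Tangency of A1 to both parallel lines with radius 25.2 puts K and U at J ± 25.2·n: K = (-5.067, 24.69), U = (5.067, -24.69). Equal radii place N and G the same way about F: N = F + 25.2·n = (59.88, 38.02), G = F − 25.2·n = (70.01, -11.35). Then |JN| = |N − J| = 70.93.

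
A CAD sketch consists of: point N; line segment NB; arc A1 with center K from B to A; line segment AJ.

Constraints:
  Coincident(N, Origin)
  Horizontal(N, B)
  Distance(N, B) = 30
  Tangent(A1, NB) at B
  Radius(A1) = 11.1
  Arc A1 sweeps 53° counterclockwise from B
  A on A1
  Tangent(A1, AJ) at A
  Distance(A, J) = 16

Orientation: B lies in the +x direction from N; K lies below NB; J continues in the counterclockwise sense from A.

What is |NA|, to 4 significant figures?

21.59

Tangency of A1 to NB means the radius KB is perpendicular to NB, so K = B + (0, -11.1) = (30.00, -11.10). On A1, B sits at bearing 90° from K; a 53° counterclockwise sweep puts A at bearing 143°, so A = K + 11.1·(cos 143°, sin 143°) = (21.14, -4.420). Then |NA| = |A − N| = 21.59.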